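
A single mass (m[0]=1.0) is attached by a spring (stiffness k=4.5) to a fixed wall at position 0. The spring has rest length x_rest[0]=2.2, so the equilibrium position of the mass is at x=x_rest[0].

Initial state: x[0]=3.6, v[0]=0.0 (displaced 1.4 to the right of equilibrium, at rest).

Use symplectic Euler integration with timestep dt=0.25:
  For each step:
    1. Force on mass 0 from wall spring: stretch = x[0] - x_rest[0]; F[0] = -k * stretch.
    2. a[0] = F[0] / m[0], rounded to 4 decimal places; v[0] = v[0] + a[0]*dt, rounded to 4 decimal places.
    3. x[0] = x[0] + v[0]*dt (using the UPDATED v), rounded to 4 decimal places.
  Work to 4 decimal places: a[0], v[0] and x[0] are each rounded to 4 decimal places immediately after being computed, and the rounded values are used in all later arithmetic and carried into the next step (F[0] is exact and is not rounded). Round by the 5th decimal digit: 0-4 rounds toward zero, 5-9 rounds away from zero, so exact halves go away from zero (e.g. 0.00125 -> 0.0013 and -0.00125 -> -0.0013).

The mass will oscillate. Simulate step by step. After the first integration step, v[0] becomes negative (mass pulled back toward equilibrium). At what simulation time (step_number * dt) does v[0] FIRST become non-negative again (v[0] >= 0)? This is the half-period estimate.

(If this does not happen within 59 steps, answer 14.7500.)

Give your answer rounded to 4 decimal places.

Answer: 1.5000

Derivation:
Step 0: x=[3.6000] v=[0.0000]
Step 1: x=[3.2063] v=[-1.5750]
Step 2: x=[2.5295] v=[-2.7071]
Step 3: x=[1.7601] v=[-3.0778]
Step 4: x=[1.1144] v=[-2.5829]
Step 5: x=[0.7740] v=[-1.3616]
Step 6: x=[0.8347] v=[0.2427]
First v>=0 after going negative at step 6, time=1.5000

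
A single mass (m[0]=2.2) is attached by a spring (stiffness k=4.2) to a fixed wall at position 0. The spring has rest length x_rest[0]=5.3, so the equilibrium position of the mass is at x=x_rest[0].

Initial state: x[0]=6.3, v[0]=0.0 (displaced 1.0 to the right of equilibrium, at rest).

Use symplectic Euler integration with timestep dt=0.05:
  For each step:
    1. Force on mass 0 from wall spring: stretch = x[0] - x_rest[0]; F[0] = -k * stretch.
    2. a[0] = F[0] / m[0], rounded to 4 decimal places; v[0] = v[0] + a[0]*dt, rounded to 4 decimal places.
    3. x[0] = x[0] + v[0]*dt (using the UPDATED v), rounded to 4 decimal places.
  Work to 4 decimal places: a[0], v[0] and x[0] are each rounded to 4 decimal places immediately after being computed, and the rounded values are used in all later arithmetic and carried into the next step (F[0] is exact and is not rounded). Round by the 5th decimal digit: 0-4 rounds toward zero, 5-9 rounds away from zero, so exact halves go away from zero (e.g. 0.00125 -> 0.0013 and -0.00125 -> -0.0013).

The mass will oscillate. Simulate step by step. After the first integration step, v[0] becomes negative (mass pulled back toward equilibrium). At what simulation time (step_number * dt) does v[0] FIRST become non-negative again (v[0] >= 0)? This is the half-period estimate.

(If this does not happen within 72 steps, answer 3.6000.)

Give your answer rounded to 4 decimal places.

Step 0: x=[6.3000] v=[0.0000]
Step 1: x=[6.2952] v=[-0.0955]
Step 2: x=[6.2857] v=[-0.1905]
Step 3: x=[6.2715] v=[-0.2846]
Step 4: x=[6.2526] v=[-0.3773]
Step 5: x=[6.2292] v=[-0.4682]
Step 6: x=[6.2014] v=[-0.5569]
Step 7: x=[6.1693] v=[-0.6429]
Step 8: x=[6.1330] v=[-0.7259]
Step 9: x=[6.0927] v=[-0.8054]
Step 10: x=[6.0486] v=[-0.8811]
Step 11: x=[6.0010] v=[-0.9526]
Step 12: x=[5.9500] v=[-1.0195]
Step 13: x=[5.8959] v=[-1.0815]
Step 14: x=[5.8390] v=[-1.1384]
Step 15: x=[5.7795] v=[-1.1899]
Step 16: x=[5.7177] v=[-1.2357]
Step 17: x=[5.6539] v=[-1.2756]
Step 18: x=[5.5884] v=[-1.3094]
Step 19: x=[5.5216] v=[-1.3369]
Step 20: x=[5.4537] v=[-1.3581]
Step 21: x=[5.3851] v=[-1.3728]
Step 22: x=[5.3161] v=[-1.3809]
Step 23: x=[5.2470] v=[-1.3824]
Step 24: x=[5.1781] v=[-1.3773]
Step 25: x=[5.1098] v=[-1.3657]
Step 26: x=[5.0424] v=[-1.3475]
Step 27: x=[4.9763] v=[-1.3229]
Step 28: x=[4.9117] v=[-1.2920]
Step 29: x=[4.8490] v=[-1.2549]
Step 30: x=[4.7884] v=[-1.2119]
Step 31: x=[4.7302] v=[-1.1631]
Step 32: x=[4.6748] v=[-1.1087]
Step 33: x=[4.6224] v=[-1.0490]
Step 34: x=[4.5732] v=[-0.9843]
Step 35: x=[4.5275] v=[-0.9149]
Step 36: x=[4.4854] v=[-0.8412]
Step 37: x=[4.4472] v=[-0.7634]
Step 38: x=[4.4131] v=[-0.6820]
Step 39: x=[4.3832] v=[-0.5973]
Step 40: x=[4.3577] v=[-0.5098]
Step 41: x=[4.3367] v=[-0.4199]
Step 42: x=[4.3203] v=[-0.3280]
Step 43: x=[4.3086] v=[-0.2345]
Step 44: x=[4.3016] v=[-0.1399]
Step 45: x=[4.2994] v=[-0.0446]
Step 46: x=[4.3019] v=[0.0509]
First v>=0 after going negative at step 46, time=2.3000

Answer: 2.3000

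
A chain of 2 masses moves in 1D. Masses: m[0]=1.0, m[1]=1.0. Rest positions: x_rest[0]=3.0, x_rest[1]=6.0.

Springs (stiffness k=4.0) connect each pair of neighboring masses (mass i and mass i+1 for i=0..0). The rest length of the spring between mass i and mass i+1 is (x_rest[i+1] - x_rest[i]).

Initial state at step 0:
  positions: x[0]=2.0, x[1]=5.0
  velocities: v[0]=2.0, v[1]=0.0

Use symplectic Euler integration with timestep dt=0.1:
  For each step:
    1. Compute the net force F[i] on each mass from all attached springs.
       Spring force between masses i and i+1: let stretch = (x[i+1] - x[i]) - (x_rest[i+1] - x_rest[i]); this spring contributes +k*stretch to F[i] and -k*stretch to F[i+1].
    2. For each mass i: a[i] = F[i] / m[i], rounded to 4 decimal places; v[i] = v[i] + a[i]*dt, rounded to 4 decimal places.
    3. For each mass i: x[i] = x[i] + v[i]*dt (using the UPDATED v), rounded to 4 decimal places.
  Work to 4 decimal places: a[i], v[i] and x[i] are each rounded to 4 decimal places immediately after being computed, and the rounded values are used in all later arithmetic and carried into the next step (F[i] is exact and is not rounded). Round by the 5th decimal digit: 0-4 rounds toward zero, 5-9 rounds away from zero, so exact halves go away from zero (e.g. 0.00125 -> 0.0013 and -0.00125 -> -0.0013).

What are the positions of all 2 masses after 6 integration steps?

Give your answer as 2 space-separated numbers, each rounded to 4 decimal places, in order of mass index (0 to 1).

Answer: 2.9541 5.2461

Derivation:
Step 0: x=[2.0000 5.0000] v=[2.0000 0.0000]
Step 1: x=[2.2000 5.0000] v=[2.0000 0.0000]
Step 2: x=[2.3920 5.0080] v=[1.9200 0.0800]
Step 3: x=[2.5686 5.0314] v=[1.7664 0.2336]
Step 4: x=[2.7238 5.0763] v=[1.5515 0.4485]
Step 5: x=[2.8531 5.1471] v=[1.2925 0.7075]
Step 6: x=[2.9541 5.2461] v=[1.0101 0.9899]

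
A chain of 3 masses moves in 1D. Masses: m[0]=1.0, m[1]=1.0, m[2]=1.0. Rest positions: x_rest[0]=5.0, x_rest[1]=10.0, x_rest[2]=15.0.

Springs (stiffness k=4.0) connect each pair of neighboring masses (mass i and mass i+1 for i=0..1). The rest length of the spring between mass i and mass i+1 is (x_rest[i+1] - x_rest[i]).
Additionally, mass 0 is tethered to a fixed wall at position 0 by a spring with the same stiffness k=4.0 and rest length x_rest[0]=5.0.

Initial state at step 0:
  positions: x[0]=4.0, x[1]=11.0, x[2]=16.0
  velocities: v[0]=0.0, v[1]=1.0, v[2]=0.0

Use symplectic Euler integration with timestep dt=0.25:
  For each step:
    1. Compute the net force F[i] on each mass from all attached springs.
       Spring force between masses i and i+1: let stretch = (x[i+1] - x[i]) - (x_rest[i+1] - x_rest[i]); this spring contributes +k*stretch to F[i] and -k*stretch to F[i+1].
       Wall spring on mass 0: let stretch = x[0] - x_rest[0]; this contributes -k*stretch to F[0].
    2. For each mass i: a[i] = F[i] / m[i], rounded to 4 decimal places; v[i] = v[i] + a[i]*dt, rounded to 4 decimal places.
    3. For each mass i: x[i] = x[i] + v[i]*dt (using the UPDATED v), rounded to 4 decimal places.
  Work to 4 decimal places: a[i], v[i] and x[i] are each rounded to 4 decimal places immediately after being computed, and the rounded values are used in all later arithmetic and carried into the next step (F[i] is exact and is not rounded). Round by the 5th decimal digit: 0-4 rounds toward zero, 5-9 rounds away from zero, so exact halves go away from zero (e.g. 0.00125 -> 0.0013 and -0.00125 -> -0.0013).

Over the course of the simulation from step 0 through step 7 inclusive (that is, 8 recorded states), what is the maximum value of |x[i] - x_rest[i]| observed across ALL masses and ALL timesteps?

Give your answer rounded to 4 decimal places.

Answer: 1.5469

Derivation:
Step 0: x=[4.0000 11.0000 16.0000] v=[0.0000 1.0000 0.0000]
Step 1: x=[4.7500 10.7500 16.0000] v=[3.0000 -1.0000 0.0000]
Step 2: x=[5.8125 10.3125 15.9375] v=[4.2500 -1.7500 -0.2500]
Step 3: x=[6.5469 10.1563 15.7188] v=[2.9375 -0.6250 -0.8750]
Step 4: x=[6.5469 10.4883 15.3594] v=[0.0000 1.3281 -1.4375]
Step 5: x=[5.8955 11.0528 15.0323] v=[-2.6055 2.2578 -1.3086]
Step 6: x=[5.0596 11.3228 14.9603] v=[-3.3437 1.0800 -0.2881]
Step 7: x=[4.5246 10.9364 15.2289] v=[-2.1401 -1.5457 1.0744]
Max displacement = 1.5469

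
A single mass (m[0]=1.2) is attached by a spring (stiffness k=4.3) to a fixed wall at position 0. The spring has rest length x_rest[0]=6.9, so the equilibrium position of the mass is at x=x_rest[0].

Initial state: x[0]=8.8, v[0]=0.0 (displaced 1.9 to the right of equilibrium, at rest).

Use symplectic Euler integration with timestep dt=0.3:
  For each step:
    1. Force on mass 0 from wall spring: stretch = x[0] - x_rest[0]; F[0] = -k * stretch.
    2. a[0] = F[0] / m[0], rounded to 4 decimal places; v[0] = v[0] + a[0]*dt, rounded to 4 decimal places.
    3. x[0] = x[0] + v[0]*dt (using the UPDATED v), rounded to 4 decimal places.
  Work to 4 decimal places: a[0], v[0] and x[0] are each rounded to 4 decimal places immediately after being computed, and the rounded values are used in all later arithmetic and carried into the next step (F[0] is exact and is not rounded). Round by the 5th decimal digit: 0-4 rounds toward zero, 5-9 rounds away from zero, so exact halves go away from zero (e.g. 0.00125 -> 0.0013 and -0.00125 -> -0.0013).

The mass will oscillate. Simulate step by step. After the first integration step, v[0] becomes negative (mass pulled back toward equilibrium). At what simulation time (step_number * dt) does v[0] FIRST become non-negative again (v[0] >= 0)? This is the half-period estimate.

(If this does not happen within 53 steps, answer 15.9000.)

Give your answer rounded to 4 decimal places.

Answer: 1.8000

Derivation:
Step 0: x=[8.8000] v=[0.0000]
Step 1: x=[8.1873] v=[-2.0425]
Step 2: x=[7.1594] v=[-3.4263]
Step 3: x=[6.0478] v=[-3.7052]
Step 4: x=[5.2111] v=[-2.7891]
Step 5: x=[4.9191] v=[-0.9735]
Step 6: x=[5.2659] v=[1.1560]
First v>=0 after going negative at step 6, time=1.8000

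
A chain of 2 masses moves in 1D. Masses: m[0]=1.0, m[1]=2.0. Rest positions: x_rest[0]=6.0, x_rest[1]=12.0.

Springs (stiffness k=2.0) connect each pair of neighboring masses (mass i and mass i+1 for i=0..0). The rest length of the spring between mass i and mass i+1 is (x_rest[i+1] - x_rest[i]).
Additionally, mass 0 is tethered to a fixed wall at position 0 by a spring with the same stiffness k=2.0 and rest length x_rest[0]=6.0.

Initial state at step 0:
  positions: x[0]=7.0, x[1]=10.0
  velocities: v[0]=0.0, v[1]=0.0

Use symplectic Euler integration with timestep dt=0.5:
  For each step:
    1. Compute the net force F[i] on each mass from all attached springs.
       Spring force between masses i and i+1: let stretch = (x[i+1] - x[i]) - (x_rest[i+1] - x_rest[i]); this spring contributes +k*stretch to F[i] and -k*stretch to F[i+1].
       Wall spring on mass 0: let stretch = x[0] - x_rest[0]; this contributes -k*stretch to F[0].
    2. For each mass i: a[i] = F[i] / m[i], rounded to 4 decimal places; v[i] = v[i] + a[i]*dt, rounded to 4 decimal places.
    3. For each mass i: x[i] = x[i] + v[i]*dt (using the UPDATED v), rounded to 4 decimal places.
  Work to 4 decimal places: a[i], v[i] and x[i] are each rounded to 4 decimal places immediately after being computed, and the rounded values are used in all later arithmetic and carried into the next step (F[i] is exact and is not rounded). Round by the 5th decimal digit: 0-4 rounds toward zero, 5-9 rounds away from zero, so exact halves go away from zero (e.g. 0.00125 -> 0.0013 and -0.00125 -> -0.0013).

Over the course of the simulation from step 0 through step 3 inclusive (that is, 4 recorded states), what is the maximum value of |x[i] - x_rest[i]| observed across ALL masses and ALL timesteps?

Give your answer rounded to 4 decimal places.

Step 0: x=[7.0000 10.0000] v=[0.0000 0.0000]
Step 1: x=[5.0000 10.7500] v=[-4.0000 1.5000]
Step 2: x=[3.3750 11.5625] v=[-3.2500 1.6250]
Step 3: x=[4.1563 11.8282] v=[1.5625 0.5313]
Max displacement = 2.6250

Answer: 2.6250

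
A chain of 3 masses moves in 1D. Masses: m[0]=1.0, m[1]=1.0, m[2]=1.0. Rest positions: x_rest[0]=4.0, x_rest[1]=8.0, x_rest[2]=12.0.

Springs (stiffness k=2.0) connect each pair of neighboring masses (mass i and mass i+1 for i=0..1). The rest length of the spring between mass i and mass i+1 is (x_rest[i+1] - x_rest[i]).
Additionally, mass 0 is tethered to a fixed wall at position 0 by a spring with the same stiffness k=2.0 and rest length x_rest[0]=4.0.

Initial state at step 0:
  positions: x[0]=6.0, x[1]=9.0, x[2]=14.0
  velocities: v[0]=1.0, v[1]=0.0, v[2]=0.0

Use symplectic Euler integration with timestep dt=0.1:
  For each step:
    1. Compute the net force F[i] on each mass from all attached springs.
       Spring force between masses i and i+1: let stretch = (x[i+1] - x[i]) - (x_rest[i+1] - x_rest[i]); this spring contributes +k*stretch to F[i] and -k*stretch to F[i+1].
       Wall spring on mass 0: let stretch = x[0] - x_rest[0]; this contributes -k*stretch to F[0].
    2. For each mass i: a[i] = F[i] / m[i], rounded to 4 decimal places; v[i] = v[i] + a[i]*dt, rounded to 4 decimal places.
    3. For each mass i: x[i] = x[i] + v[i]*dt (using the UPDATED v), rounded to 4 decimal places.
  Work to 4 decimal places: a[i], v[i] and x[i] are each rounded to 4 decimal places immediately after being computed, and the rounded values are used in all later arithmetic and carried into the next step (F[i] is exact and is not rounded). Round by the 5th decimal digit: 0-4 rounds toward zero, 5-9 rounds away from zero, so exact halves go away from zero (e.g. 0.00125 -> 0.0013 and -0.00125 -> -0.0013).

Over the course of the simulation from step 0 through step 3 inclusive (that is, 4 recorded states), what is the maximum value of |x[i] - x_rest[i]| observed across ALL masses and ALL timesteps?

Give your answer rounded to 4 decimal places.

Step 0: x=[6.0000 9.0000 14.0000] v=[1.0000 0.0000 0.0000]
Step 1: x=[6.0400 9.0400 13.9800] v=[0.4000 0.4000 -0.2000]
Step 2: x=[6.0192 9.1188 13.9412] v=[-0.2080 0.7880 -0.3880]
Step 3: x=[5.9400 9.2321 13.8860] v=[-0.7919 1.1326 -0.5525]
Max displacement = 2.0400

Answer: 2.0400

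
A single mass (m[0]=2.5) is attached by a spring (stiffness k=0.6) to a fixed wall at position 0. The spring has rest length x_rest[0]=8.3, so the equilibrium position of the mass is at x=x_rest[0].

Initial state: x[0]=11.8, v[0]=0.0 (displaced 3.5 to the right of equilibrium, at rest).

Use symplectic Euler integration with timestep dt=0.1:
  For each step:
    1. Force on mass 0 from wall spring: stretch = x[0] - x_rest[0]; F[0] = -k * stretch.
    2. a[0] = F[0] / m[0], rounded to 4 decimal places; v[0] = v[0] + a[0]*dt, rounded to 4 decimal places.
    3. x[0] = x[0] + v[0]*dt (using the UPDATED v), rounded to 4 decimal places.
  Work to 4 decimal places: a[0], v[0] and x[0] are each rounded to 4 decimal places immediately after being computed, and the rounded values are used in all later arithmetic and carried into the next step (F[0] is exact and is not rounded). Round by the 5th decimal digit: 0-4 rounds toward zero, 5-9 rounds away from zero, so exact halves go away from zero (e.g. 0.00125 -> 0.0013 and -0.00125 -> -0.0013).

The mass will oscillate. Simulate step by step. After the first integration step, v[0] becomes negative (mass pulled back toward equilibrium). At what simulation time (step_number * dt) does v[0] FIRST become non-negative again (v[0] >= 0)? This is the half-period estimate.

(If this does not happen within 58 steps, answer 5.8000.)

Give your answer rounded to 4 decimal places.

Answer: 5.8000

Derivation:
Step 0: x=[11.8000] v=[0.0000]
Step 1: x=[11.7916] v=[-0.0840]
Step 2: x=[11.7748] v=[-0.1678]
Step 3: x=[11.7497] v=[-0.2512]
Step 4: x=[11.7163] v=[-0.3340]
Step 5: x=[11.6747] v=[-0.4160]
Step 6: x=[11.6250] v=[-0.4970]
Step 7: x=[11.5673] v=[-0.5768]
Step 8: x=[11.5018] v=[-0.6552]
Step 9: x=[11.4286] v=[-0.7320]
Step 10: x=[11.3479] v=[-0.8071]
Step 11: x=[11.2599] v=[-0.8803]
Step 12: x=[11.1648] v=[-0.9513]
Step 13: x=[11.0628] v=[-1.0201]
Step 14: x=[10.9542] v=[-1.0864]
Step 15: x=[10.8392] v=[-1.1501]
Step 16: x=[10.7181] v=[-1.2110]
Step 17: x=[10.5912] v=[-1.2690]
Step 18: x=[10.4588] v=[-1.3240]
Step 19: x=[10.3212] v=[-1.3758]
Step 20: x=[10.1788] v=[-1.4243]
Step 21: x=[10.0319] v=[-1.4694]
Step 22: x=[9.8808] v=[-1.5110]
Step 23: x=[9.7259] v=[-1.5489]
Step 24: x=[9.5676] v=[-1.5831]
Step 25: x=[9.4063] v=[-1.6135]
Step 26: x=[9.2423] v=[-1.6401]
Step 27: x=[9.0760] v=[-1.6627]
Step 28: x=[8.9079] v=[-1.6813]
Step 29: x=[8.7383] v=[-1.6959]
Step 30: x=[8.5677] v=[-1.7064]
Step 31: x=[8.3964] v=[-1.7128]
Step 32: x=[8.2249] v=[-1.7151]
Step 33: x=[8.0536] v=[-1.7133]
Step 34: x=[7.8829] v=[-1.7074]
Step 35: x=[7.7132] v=[-1.6974]
Step 36: x=[7.5449] v=[-1.6833]
Step 37: x=[7.3784] v=[-1.6652]
Step 38: x=[7.2141] v=[-1.6431]
Step 39: x=[7.0524] v=[-1.6170]
Step 40: x=[6.8937] v=[-1.5871]
Step 41: x=[6.7384] v=[-1.5534]
Step 42: x=[6.5868] v=[-1.5159]
Step 43: x=[6.4393] v=[-1.4748]
Step 44: x=[6.2963] v=[-1.4301]
Step 45: x=[6.1581] v=[-1.3820]
Step 46: x=[6.0250] v=[-1.3306]
Step 47: x=[5.8974] v=[-1.2760]
Step 48: x=[5.7756] v=[-1.2183]
Step 49: x=[5.6598] v=[-1.1577]
Step 50: x=[5.5504] v=[-1.0943]
Step 51: x=[5.4476] v=[-1.0283]
Step 52: x=[5.3516] v=[-0.9598]
Step 53: x=[5.2627] v=[-0.8890]
Step 54: x=[5.1811] v=[-0.8161]
Step 55: x=[5.1070] v=[-0.7413]
Step 56: x=[5.0405] v=[-0.6647]
Step 57: x=[4.9819] v=[-0.5865]
Step 58: x=[4.9312] v=[-0.5069]
v[0] did not become non-negative within 58 steps; using fallback time=5.8000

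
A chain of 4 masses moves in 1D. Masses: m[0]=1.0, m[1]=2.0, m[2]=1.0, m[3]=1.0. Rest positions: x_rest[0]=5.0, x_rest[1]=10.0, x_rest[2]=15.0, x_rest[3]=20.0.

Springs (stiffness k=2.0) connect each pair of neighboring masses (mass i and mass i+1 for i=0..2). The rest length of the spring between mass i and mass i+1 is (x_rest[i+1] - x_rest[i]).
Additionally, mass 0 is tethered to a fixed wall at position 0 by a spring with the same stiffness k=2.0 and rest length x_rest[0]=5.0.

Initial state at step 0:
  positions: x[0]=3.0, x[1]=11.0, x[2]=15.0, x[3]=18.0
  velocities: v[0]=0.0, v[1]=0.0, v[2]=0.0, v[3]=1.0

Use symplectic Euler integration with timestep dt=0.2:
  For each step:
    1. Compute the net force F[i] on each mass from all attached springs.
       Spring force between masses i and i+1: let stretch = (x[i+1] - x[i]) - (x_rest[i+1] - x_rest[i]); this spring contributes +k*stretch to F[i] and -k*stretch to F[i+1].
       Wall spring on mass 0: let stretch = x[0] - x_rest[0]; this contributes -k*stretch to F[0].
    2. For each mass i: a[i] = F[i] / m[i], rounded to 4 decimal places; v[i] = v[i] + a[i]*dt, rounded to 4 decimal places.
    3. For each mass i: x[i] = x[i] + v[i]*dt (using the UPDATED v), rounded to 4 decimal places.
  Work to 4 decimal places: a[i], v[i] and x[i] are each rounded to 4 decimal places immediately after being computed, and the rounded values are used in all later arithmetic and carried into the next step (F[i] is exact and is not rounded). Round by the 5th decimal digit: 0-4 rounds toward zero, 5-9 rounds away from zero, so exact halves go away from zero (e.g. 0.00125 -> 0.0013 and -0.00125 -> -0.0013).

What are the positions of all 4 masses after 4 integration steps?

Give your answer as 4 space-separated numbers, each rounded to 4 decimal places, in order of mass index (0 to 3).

Step 0: x=[3.0000 11.0000 15.0000 18.0000] v=[0.0000 0.0000 0.0000 1.0000]
Step 1: x=[3.4000 10.8400 14.9200 18.3600] v=[2.0000 -0.8000 -0.4000 1.8000]
Step 2: x=[4.1232 10.5456 14.7888 18.8448] v=[3.6160 -1.4720 -0.6560 2.4240]
Step 3: x=[5.0303 10.1640 14.6426 19.4051] v=[4.5357 -1.9078 -0.7309 2.8016]
Step 4: x=[5.9457 9.7562 14.5191 19.9844] v=[4.5771 -2.0388 -0.6173 2.8966]

Answer: 5.9457 9.7562 14.5191 19.9844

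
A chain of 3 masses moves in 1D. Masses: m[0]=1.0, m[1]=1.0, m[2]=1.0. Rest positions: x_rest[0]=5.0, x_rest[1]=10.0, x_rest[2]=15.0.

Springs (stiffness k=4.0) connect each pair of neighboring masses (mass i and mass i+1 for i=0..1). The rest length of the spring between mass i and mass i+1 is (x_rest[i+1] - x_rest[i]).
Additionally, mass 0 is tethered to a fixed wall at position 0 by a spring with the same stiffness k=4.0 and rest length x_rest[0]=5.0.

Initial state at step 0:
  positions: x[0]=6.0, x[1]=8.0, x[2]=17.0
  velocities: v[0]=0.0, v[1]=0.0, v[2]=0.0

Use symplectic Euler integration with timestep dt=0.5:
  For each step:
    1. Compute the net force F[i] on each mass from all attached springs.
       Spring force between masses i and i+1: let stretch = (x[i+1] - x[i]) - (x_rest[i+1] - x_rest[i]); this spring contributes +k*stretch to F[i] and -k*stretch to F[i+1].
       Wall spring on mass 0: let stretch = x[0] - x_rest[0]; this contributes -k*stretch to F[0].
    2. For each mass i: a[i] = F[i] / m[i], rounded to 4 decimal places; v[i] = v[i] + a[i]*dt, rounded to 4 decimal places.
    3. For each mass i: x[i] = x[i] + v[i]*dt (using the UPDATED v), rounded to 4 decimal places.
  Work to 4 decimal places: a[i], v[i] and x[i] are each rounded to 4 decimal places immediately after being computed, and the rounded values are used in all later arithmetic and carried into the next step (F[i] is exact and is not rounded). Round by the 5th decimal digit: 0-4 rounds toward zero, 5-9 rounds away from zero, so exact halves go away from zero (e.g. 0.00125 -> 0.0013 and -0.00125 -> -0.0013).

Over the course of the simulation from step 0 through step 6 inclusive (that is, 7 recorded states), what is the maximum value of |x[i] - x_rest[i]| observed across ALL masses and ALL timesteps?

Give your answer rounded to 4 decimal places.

Step 0: x=[6.0000 8.0000 17.0000] v=[0.0000 0.0000 0.0000]
Step 1: x=[2.0000 15.0000 13.0000] v=[-8.0000 14.0000 -8.0000]
Step 2: x=[9.0000 7.0000 16.0000] v=[14.0000 -16.0000 6.0000]
Step 3: x=[5.0000 10.0000 15.0000] v=[-8.0000 6.0000 -2.0000]
Step 4: x=[1.0000 13.0000 14.0000] v=[-8.0000 6.0000 -2.0000]
Step 5: x=[8.0000 5.0000 17.0000] v=[14.0000 -16.0000 6.0000]
Step 6: x=[4.0000 12.0000 13.0000] v=[-8.0000 14.0000 -8.0000]
Max displacement = 5.0000

Answer: 5.0000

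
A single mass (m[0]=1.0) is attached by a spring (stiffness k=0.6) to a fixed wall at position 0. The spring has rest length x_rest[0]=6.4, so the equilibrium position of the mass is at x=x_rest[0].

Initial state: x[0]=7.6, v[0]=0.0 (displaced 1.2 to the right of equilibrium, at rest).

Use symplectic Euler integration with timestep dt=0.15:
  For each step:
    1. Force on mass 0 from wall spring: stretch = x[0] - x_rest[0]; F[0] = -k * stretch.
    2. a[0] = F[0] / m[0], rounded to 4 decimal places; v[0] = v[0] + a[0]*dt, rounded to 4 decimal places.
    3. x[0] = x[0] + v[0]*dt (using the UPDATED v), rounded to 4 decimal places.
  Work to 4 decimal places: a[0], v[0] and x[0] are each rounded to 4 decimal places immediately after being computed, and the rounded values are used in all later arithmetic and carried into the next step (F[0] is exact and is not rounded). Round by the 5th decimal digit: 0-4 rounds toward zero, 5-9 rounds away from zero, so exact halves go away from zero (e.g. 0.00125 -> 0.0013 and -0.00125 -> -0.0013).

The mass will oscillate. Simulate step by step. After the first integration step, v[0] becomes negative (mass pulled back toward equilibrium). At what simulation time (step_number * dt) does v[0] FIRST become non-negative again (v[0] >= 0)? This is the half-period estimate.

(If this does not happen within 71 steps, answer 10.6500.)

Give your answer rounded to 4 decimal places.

Answer: 4.2000

Derivation:
Step 0: x=[7.6000] v=[0.0000]
Step 1: x=[7.5838] v=[-0.1080]
Step 2: x=[7.5516] v=[-0.2145]
Step 3: x=[7.5039] v=[-0.3182]
Step 4: x=[7.4413] v=[-0.4175]
Step 5: x=[7.3646] v=[-0.5112]
Step 6: x=[7.2749] v=[-0.5980]
Step 7: x=[7.1734] v=[-0.6767]
Step 8: x=[7.0615] v=[-0.7463]
Step 9: x=[6.9406] v=[-0.8058]
Step 10: x=[6.8124] v=[-0.8545]
Step 11: x=[6.6787] v=[-0.8916]
Step 12: x=[6.5412] v=[-0.9167]
Step 13: x=[6.4018] v=[-0.9294]
Step 14: x=[6.2624] v=[-0.9296]
Step 15: x=[6.1248] v=[-0.9172]
Step 16: x=[5.9909] v=[-0.8924]
Step 17: x=[5.8626] v=[-0.8556]
Step 18: x=[5.7415] v=[-0.8072]
Step 19: x=[5.6293] v=[-0.7479]
Step 20: x=[5.5275] v=[-0.6785]
Step 21: x=[5.4375] v=[-0.6000]
Step 22: x=[5.3605] v=[-0.5134]
Step 23: x=[5.2975] v=[-0.4198]
Step 24: x=[5.2494] v=[-0.3206]
Step 25: x=[5.2169] v=[-0.2170]
Step 26: x=[5.2003] v=[-0.1105]
Step 27: x=[5.1999] v=[-0.0025]
Step 28: x=[5.2157] v=[0.1055]
First v>=0 after going negative at step 28, time=4.2000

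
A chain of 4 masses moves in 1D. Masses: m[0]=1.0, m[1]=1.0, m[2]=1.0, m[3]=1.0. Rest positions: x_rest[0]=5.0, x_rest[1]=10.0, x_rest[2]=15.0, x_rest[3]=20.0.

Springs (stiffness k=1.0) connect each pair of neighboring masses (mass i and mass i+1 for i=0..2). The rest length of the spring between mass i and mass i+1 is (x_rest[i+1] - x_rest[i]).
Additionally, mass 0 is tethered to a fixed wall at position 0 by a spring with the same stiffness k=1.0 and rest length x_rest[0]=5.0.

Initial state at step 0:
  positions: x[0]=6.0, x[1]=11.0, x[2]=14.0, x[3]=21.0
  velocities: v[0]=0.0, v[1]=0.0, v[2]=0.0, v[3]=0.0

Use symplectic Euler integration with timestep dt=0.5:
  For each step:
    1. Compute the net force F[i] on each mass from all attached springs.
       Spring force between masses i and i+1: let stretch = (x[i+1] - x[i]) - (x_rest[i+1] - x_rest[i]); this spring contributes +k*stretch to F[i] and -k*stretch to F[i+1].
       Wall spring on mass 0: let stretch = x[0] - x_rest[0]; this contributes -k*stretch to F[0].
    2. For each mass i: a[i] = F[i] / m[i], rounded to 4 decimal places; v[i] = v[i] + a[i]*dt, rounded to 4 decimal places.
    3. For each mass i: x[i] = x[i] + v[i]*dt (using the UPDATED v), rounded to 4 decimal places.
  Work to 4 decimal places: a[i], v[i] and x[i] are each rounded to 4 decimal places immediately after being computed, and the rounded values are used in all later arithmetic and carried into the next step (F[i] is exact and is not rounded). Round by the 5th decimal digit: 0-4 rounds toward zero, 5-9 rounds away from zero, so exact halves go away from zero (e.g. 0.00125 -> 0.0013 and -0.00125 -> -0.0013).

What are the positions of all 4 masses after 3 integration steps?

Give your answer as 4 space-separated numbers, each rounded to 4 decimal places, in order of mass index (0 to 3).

Answer: 4.6094 9.7813 16.8282 19.5938

Derivation:
Step 0: x=[6.0000 11.0000 14.0000 21.0000] v=[0.0000 0.0000 0.0000 0.0000]
Step 1: x=[5.7500 10.5000 15.0000 20.5000] v=[-0.5000 -1.0000 2.0000 -1.0000]
Step 2: x=[5.2500 9.9375 16.2500 19.8750] v=[-1.0000 -1.1250 2.5000 -1.2500]
Step 3: x=[4.6094 9.7813 16.8282 19.5938] v=[-1.2813 -0.3125 1.1563 -0.5625]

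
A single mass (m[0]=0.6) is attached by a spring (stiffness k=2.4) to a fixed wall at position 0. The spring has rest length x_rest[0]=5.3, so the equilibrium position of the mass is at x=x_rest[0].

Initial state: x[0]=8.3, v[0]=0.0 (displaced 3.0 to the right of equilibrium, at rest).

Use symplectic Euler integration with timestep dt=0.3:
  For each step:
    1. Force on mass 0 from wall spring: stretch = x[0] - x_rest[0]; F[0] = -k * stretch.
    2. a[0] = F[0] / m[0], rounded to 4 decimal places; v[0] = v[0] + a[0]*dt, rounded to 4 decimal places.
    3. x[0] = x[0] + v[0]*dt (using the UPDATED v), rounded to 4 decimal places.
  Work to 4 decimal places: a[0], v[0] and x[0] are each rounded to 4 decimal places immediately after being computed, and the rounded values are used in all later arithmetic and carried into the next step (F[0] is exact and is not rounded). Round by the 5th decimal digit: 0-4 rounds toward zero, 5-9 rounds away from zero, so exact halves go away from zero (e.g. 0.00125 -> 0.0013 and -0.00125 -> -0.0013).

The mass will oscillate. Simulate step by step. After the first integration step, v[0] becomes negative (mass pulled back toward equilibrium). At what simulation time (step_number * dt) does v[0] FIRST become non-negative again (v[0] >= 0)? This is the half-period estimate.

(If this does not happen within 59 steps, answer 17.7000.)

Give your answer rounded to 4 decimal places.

Step 0: x=[8.3000] v=[0.0000]
Step 1: x=[7.2200] v=[-3.6000]
Step 2: x=[5.4488] v=[-5.9040]
Step 3: x=[3.6240] v=[-6.0826]
Step 4: x=[2.4026] v=[-4.0714]
Step 5: x=[2.2243] v=[-0.5945]
Step 6: x=[3.1532] v=[3.0963]
First v>=0 after going negative at step 6, time=1.8000

Answer: 1.8000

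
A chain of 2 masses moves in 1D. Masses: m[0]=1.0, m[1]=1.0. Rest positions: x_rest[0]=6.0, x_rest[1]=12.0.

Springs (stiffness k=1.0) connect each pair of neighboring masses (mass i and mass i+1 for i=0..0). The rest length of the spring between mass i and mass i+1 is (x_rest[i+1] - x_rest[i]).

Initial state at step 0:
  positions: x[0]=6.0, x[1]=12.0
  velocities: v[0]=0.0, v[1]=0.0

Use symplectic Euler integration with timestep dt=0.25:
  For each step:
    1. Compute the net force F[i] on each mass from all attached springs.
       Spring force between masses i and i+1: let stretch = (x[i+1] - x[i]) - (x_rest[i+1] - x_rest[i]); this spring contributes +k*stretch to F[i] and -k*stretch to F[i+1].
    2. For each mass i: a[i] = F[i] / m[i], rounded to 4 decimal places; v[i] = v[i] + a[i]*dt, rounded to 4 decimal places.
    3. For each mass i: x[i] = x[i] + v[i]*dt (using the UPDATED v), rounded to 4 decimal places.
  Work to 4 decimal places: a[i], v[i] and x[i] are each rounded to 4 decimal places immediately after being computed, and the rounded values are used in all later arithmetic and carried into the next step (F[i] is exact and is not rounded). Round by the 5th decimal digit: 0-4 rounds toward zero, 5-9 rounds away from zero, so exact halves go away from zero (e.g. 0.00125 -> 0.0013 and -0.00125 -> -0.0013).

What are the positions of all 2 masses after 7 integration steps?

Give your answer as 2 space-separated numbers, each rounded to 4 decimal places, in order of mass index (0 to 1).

Answer: 6.0000 12.0000

Derivation:
Step 0: x=[6.0000 12.0000] v=[0.0000 0.0000]
Step 1: x=[6.0000 12.0000] v=[0.0000 0.0000]
Step 2: x=[6.0000 12.0000] v=[0.0000 0.0000]
Step 3: x=[6.0000 12.0000] v=[0.0000 0.0000]
Step 4: x=[6.0000 12.0000] v=[0.0000 0.0000]
Step 5: x=[6.0000 12.0000] v=[0.0000 0.0000]
Step 6: x=[6.0000 12.0000] v=[0.0000 0.0000]
Step 7: x=[6.0000 12.0000] v=[0.0000 0.0000]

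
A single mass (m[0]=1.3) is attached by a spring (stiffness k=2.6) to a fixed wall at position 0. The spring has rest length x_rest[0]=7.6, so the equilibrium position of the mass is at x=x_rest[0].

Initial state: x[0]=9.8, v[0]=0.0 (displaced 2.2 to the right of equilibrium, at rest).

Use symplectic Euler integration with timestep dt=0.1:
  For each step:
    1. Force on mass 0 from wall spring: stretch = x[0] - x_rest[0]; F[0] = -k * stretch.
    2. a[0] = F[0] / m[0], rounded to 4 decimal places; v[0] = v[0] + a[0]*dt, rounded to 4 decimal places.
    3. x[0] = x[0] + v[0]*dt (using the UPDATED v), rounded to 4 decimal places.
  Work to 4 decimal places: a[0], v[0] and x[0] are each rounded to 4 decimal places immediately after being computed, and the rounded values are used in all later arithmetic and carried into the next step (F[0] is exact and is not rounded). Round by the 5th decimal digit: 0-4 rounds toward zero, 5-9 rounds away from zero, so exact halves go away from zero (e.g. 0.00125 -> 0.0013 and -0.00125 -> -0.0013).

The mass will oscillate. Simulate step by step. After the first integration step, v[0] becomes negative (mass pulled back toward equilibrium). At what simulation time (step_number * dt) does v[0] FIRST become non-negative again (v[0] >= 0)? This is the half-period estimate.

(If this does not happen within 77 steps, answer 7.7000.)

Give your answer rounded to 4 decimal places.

Answer: 2.3000

Derivation:
Step 0: x=[9.8000] v=[0.0000]
Step 1: x=[9.7560] v=[-0.4400]
Step 2: x=[9.6689] v=[-0.8712]
Step 3: x=[9.5404] v=[-1.2850]
Step 4: x=[9.3731] v=[-1.6731]
Step 5: x=[9.1703] v=[-2.0277]
Step 6: x=[8.9361] v=[-2.3418]
Step 7: x=[8.6752] v=[-2.6090]
Step 8: x=[8.3928] v=[-2.8240]
Step 9: x=[8.0945] v=[-2.9826]
Step 10: x=[7.7864] v=[-3.0815]
Step 11: x=[7.4745] v=[-3.1188]
Step 12: x=[7.1651] v=[-3.0937]
Step 13: x=[6.8644] v=[-3.0067]
Step 14: x=[6.5784] v=[-2.8596]
Step 15: x=[6.3129] v=[-2.6553]
Step 16: x=[6.0731] v=[-2.3979]
Step 17: x=[5.8639] v=[-2.0925]
Step 18: x=[5.6894] v=[-1.7453]
Step 19: x=[5.5531] v=[-1.3632]
Step 20: x=[5.4577] v=[-0.9538]
Step 21: x=[5.4052] v=[-0.5253]
Step 22: x=[5.3966] v=[-0.0863]
Step 23: x=[5.4320] v=[0.3544]
First v>=0 after going negative at step 23, time=2.3000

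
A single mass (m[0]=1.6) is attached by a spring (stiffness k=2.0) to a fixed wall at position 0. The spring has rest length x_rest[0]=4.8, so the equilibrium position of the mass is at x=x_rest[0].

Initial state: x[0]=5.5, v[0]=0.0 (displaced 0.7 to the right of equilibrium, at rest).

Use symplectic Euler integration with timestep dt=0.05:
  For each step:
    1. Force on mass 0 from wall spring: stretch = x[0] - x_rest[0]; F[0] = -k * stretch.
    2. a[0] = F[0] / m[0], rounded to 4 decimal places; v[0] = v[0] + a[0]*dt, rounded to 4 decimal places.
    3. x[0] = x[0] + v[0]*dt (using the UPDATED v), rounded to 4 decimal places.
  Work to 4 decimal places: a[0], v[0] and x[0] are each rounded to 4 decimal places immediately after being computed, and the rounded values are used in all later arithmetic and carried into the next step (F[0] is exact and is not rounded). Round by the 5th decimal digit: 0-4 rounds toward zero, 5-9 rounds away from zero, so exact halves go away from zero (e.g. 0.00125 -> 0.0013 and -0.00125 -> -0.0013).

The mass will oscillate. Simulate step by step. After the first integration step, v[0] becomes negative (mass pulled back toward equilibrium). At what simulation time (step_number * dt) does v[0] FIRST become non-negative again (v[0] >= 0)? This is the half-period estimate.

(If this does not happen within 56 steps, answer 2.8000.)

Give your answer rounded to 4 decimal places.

Step 0: x=[5.5000] v=[0.0000]
Step 1: x=[5.4978] v=[-0.0438]
Step 2: x=[5.4934] v=[-0.0874]
Step 3: x=[5.4869] v=[-0.1307]
Step 4: x=[5.4782] v=[-0.1736]
Step 5: x=[5.4674] v=[-0.2160]
Step 6: x=[5.4545] v=[-0.2577]
Step 7: x=[5.4396] v=[-0.2986]
Step 8: x=[5.4227] v=[-0.3386]
Step 9: x=[5.4038] v=[-0.3775]
Step 10: x=[5.3830] v=[-0.4152]
Step 11: x=[5.3604] v=[-0.4516]
Step 12: x=[5.3361] v=[-0.4866]
Step 13: x=[5.3101] v=[-0.5201]
Step 14: x=[5.2825] v=[-0.5520]
Step 15: x=[5.2534] v=[-0.5822]
Step 16: x=[5.2229] v=[-0.6105]
Step 17: x=[5.1911] v=[-0.6369]
Step 18: x=[5.1580] v=[-0.6613]
Step 19: x=[5.1238] v=[-0.6837]
Step 20: x=[5.0886] v=[-0.7039]
Step 21: x=[5.0525] v=[-0.7219]
Step 22: x=[5.0156] v=[-0.7377]
Step 23: x=[4.9780] v=[-0.7512]
Step 24: x=[4.9399] v=[-0.7623]
Step 25: x=[4.9014] v=[-0.7710]
Step 26: x=[4.8625] v=[-0.7773]
Step 27: x=[4.8234] v=[-0.7812]
Step 28: x=[4.7843] v=[-0.7827]
Step 29: x=[4.7452] v=[-0.7817]
Step 30: x=[4.7063] v=[-0.7783]
Step 31: x=[4.6677] v=[-0.7724]
Step 32: x=[4.6295] v=[-0.7641]
Step 33: x=[4.5918] v=[-0.7534]
Step 34: x=[4.5548] v=[-0.7404]
Step 35: x=[4.5185] v=[-0.7251]
Step 36: x=[4.4831] v=[-0.7075]
Step 37: x=[4.4487] v=[-0.6877]
Step 38: x=[4.4154] v=[-0.6657]
Step 39: x=[4.3833] v=[-0.6417]
Step 40: x=[4.3525] v=[-0.6157]
Step 41: x=[4.3231] v=[-0.5877]
Step 42: x=[4.2952] v=[-0.5579]
Step 43: x=[4.2689] v=[-0.5264]
Step 44: x=[4.2442] v=[-0.4932]
Step 45: x=[4.2213] v=[-0.4585]
Step 46: x=[4.2002] v=[-0.4223]
Step 47: x=[4.1810] v=[-0.3848]
Step 48: x=[4.1637] v=[-0.3461]
Step 49: x=[4.1484] v=[-0.3063]
Step 50: x=[4.1351] v=[-0.2656]
Step 51: x=[4.1239] v=[-0.2240]
Step 52: x=[4.1148] v=[-0.1817]
Step 53: x=[4.1079] v=[-0.1389]
Step 54: x=[4.1031] v=[-0.0956]
Step 55: x=[4.1005] v=[-0.0520]
Step 56: x=[4.1001] v=[-0.0083]
v[0] did not become non-negative within 56 steps; using fallback time=2.8000

Answer: 2.8000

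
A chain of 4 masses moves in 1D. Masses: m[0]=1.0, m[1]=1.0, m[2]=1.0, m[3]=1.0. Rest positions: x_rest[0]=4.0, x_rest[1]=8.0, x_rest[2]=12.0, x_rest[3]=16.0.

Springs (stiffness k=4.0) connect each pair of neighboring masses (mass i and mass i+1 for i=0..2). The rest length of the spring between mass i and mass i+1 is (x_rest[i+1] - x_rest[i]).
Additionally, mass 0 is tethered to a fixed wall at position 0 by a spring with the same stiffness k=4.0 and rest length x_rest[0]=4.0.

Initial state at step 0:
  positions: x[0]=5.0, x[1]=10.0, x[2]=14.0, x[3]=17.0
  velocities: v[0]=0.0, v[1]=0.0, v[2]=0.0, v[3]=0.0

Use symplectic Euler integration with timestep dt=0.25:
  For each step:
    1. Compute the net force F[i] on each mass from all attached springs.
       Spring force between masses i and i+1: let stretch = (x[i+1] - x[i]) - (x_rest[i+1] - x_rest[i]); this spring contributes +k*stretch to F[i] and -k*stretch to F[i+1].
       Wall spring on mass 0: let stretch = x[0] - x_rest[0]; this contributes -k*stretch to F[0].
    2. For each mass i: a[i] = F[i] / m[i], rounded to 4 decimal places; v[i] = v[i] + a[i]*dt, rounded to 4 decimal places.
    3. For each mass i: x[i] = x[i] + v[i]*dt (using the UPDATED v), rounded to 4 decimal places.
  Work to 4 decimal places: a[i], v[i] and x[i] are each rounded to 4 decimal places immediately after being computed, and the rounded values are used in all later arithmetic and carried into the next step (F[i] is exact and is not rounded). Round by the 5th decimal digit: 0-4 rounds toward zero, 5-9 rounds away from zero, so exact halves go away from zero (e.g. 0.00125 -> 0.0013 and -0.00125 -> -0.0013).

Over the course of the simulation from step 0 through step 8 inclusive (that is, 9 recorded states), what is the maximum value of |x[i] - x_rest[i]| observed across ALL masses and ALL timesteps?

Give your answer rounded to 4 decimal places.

Answer: 2.0274

Derivation:
Step 0: x=[5.0000 10.0000 14.0000 17.0000] v=[0.0000 0.0000 0.0000 0.0000]
Step 1: x=[5.0000 9.7500 13.7500 17.2500] v=[0.0000 -1.0000 -1.0000 1.0000]
Step 2: x=[4.9375 9.3125 13.3750 17.6250] v=[-0.2500 -1.7500 -1.5000 1.5000]
Step 3: x=[4.7344 8.7969 13.0469 17.9375] v=[-0.8125 -2.0625 -1.3125 1.2500]
Step 4: x=[4.3633 8.3282 12.8789 18.0274] v=[-1.4844 -1.8750 -0.6719 0.3594]
Step 5: x=[3.8926 8.0059 12.8604 17.8301] v=[-1.8828 -1.2892 -0.0741 -0.7891]
Step 6: x=[3.4771 7.8689 12.8707 17.3904] v=[-1.6621 -0.5480 0.0411 -1.7588]
Step 7: x=[3.2903 7.8844 12.7605 16.8208] v=[-0.7474 0.0620 -0.4410 -2.2785]
Step 8: x=[3.4294 7.9704 12.4463 16.2361] v=[0.5564 0.3440 -1.2568 -2.3388]
Max displacement = 2.0274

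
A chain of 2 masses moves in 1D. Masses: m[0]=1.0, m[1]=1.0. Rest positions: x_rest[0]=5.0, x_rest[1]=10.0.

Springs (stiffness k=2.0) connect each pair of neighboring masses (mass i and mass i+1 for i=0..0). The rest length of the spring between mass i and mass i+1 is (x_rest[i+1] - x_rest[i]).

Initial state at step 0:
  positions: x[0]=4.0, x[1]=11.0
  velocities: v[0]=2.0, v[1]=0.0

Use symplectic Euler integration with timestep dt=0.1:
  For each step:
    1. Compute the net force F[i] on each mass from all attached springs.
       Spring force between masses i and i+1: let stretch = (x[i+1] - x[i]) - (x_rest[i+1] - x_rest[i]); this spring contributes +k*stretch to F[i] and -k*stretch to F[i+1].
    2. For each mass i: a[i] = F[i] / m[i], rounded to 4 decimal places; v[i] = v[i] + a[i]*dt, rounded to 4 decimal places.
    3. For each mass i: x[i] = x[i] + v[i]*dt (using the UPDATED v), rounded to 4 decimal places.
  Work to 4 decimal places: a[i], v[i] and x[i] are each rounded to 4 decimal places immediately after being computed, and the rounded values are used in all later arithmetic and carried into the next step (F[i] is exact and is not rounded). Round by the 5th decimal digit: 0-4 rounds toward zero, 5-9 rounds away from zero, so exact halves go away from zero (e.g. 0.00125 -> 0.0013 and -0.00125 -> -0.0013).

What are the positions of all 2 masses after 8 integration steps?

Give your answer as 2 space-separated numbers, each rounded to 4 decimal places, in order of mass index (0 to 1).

Step 0: x=[4.0000 11.0000] v=[2.0000 0.0000]
Step 1: x=[4.2400 10.9600] v=[2.4000 -0.4000]
Step 2: x=[4.5144 10.8856] v=[2.7440 -0.7440]
Step 3: x=[4.8162 10.7838] v=[3.0182 -1.0182]
Step 4: x=[5.1374 10.6626] v=[3.2117 -1.2117]
Step 5: x=[5.4691 10.5309] v=[3.3167 -1.3167]
Step 6: x=[5.8020 10.3980] v=[3.3291 -1.3291]
Step 7: x=[6.1268 10.2732] v=[3.2483 -1.2483]
Step 8: x=[6.4346 10.1654] v=[3.0776 -1.0776]

Answer: 6.4346 10.1654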